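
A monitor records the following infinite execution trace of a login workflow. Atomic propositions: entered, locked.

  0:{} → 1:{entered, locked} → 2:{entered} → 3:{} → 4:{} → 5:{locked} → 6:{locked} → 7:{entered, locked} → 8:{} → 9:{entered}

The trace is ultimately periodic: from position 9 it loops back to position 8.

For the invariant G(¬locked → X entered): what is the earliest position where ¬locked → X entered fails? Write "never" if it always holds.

Check ¬locked → X entered at each position in order: 0 ✓, 1 ✓.
At position 2 the labels are {entered} and the next position 3 has {}, so ¬locked → X entered is false there. This is the first violation.

2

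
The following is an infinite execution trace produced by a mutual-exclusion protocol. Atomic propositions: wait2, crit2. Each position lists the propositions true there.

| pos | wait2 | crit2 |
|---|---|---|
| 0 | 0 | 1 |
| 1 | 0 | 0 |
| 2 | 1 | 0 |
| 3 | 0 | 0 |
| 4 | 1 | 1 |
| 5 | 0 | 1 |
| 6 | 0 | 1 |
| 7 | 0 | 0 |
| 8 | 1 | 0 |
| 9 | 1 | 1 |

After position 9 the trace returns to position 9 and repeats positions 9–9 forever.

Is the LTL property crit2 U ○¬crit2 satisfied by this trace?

Satisfied

Walking from position 0: ○¬crit2 first holds at position 0, and crit2 holds at every earlier position along the way, so crit2 U ○¬crit2 holds.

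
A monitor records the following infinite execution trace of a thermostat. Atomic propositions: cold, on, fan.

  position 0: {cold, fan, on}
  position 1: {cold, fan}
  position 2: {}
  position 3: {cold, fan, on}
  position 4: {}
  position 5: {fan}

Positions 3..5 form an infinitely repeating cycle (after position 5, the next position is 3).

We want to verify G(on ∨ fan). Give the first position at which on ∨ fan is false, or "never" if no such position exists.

Check on ∨ fan at each position in order: 0 ✓, 1 ✓.
At position 2 the labels are {}, so on ∨ fan is false there. This is the first violation.

2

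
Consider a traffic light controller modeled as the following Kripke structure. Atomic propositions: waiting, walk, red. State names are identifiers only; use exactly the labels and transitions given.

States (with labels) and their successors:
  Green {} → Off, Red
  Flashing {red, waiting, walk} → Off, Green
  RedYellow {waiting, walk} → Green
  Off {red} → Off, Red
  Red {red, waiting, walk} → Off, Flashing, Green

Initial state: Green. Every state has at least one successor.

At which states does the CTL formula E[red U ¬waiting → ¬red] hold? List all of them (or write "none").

States satisfying red: {Flashing, Off, Red}.
States satisfying ¬waiting → ¬red: {Green, Flashing, RedYellow, Red}.
States satisfying E[red U ¬waiting → ¬red]: {Green, Flashing, RedYellow, Off, Red}.

{Green, Flashing, RedYellow, Off, Red}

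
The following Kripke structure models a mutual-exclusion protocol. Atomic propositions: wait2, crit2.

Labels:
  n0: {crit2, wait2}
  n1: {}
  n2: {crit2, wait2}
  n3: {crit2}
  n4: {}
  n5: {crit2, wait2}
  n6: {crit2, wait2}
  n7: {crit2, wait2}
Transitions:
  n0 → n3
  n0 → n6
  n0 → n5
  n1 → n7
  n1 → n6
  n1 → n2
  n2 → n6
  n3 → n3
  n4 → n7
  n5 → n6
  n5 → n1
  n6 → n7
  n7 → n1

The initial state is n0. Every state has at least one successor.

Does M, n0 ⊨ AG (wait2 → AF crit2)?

States satisfying wait2 → AF crit2: {n0, n1, n2, n3, n4, n5, n6, n7}.
States satisfying AG (wait2 → AF crit2): {n0, n1, n2, n3, n4, n5, n6, n7}.
Every state reachable from n0 satisfies wait2 → AF crit2.
n0 ∈ Sat(AG (wait2 → AF crit2)).

Holds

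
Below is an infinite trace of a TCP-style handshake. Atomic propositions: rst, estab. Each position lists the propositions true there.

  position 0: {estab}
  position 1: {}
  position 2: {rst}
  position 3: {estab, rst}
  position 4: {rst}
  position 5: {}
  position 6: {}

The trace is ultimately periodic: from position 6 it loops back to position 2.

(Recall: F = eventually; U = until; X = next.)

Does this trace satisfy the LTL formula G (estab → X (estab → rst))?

Yes

estab → X (estab → rst) holds at every position 0..6, and those are all positions ever visited, so G (estab → X (estab → rst)) holds.
Positions where estab holds: 0, 3.
Check X (estab → rst) at each: 0→ok, 3→ok.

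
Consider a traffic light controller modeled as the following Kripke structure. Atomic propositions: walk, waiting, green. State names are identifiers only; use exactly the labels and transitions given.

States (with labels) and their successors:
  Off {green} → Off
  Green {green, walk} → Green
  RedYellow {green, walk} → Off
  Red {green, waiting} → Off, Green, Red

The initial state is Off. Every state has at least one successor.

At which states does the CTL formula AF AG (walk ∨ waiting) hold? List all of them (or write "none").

States satisfying AG (walk ∨ waiting): {Green}.
States satisfying AF AG (walk ∨ waiting): {Green}.

{Green}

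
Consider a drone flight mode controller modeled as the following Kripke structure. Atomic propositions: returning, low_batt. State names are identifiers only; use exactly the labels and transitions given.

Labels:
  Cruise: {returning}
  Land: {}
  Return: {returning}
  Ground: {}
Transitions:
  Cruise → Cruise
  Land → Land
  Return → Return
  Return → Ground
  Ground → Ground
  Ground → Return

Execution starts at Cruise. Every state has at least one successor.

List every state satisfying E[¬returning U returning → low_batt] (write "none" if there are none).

States satisfying ¬returning: {Land, Ground}.
States satisfying returning → low_batt: {Land, Ground}.
States satisfying E[¬returning U returning → low_batt]: {Land, Ground}.

{Land, Ground}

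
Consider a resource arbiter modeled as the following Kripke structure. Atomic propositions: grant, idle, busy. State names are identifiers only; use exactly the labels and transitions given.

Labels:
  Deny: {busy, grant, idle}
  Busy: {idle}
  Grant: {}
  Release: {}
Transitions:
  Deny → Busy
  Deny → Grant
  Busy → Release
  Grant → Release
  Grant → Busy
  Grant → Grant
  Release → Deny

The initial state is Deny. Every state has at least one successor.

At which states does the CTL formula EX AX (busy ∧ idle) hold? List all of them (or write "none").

States satisfying AX (busy ∧ idle): {Release}.
States satisfying EX AX (busy ∧ idle): {Busy, Grant}.

{Busy, Grant}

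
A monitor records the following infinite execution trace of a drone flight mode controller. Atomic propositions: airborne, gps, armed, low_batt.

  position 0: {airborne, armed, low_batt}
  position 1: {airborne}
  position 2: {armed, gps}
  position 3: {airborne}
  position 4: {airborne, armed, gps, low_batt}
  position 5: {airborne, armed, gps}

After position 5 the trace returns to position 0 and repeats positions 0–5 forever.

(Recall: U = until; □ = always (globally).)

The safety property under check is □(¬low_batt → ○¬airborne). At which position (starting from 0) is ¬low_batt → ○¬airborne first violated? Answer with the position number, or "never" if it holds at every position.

Check ¬low_batt → ○¬airborne at each position in order: 0 ✓, 1 ✓.
At position 2 the labels are {armed, gps} and the next position 3 has {airborne}, so ¬low_batt → ○¬airborne is false there. This is the first violation.

2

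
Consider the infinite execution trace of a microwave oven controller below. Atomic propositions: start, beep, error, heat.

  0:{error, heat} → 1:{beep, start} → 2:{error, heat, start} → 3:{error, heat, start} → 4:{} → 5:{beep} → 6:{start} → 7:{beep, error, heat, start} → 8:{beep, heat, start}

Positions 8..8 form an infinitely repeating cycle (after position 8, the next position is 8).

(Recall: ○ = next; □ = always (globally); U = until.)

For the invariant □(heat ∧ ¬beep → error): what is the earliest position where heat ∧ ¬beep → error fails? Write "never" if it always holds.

heat ∧ ¬beep → error holds at every position 0..8, and those are all the positions the trace ever visits, so the invariant □(heat ∧ ¬beep → error) is never violated.

never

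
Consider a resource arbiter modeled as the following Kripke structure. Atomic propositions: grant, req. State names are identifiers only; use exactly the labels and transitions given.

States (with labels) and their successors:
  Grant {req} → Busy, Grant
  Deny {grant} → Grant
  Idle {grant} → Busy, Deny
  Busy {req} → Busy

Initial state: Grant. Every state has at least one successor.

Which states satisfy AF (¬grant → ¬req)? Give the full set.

States satisfying ¬grant → ¬req: {Deny, Idle}.
States satisfying AF (¬grant → ¬req): {Deny, Idle}.

{Deny, Idle}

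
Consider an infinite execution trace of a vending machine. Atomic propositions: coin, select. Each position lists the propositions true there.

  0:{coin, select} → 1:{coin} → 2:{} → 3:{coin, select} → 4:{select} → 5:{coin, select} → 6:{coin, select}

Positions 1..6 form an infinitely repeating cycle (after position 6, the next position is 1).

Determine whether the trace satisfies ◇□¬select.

□¬select is false at every position 0..6, so it never becomes true and ◇□¬select fails.

Violated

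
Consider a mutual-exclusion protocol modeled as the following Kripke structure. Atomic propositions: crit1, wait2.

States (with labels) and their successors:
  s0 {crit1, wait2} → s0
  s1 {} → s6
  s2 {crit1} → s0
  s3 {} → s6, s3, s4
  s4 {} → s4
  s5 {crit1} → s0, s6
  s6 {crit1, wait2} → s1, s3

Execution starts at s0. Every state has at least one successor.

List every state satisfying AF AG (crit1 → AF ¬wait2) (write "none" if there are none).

States satisfying AG (crit1 → AF ¬wait2): {s1, s3, s4, s6}.
States satisfying AF AG (crit1 → AF ¬wait2): {s1, s3, s4, s6}.

{s1, s3, s4, s6}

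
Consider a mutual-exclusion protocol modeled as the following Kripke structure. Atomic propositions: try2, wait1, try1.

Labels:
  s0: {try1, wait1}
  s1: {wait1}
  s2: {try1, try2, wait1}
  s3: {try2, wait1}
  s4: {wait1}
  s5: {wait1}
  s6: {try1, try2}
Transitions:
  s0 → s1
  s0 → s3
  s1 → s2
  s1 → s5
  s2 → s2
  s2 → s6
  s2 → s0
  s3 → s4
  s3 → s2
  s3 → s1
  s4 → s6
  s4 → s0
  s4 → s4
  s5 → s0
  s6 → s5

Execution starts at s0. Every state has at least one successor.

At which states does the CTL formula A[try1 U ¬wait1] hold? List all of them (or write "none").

States satisfying try1: {s0, s2, s6}.
States satisfying ¬wait1: {s6}.
States satisfying A[try1 U ¬wait1]: {s6}.

{s6}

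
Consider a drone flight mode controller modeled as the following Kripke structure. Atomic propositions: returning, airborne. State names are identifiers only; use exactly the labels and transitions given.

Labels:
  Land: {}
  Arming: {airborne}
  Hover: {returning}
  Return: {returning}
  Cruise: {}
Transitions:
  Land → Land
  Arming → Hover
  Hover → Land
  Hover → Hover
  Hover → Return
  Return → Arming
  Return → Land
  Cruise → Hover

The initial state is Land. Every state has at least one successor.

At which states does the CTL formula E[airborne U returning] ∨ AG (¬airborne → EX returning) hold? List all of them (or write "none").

States satisfying airborne: {Arming}.
States satisfying returning: {Hover, Return}.
States satisfying E[airborne U returning]: {Arming, Hover, Return}.
States satisfying ¬airborne → EX returning: {Arming, Hover, Cruise}.
States satisfying AG (¬airborne → EX returning): ∅.
States satisfying E[airborne U returning] ∨ AG (¬airborne → EX returning): {Arming, Hover, Return}.

{Arming, Hover, Return}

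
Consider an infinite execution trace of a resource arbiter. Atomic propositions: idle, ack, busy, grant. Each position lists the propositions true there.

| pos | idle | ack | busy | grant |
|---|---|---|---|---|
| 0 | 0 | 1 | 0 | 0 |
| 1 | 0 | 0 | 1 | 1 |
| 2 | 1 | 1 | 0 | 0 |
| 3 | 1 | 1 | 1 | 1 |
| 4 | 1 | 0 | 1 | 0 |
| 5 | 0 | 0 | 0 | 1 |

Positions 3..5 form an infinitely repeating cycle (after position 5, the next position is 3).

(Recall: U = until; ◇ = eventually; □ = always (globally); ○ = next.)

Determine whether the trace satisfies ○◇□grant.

No

The position after 0 is 1; ◇□grant is false there.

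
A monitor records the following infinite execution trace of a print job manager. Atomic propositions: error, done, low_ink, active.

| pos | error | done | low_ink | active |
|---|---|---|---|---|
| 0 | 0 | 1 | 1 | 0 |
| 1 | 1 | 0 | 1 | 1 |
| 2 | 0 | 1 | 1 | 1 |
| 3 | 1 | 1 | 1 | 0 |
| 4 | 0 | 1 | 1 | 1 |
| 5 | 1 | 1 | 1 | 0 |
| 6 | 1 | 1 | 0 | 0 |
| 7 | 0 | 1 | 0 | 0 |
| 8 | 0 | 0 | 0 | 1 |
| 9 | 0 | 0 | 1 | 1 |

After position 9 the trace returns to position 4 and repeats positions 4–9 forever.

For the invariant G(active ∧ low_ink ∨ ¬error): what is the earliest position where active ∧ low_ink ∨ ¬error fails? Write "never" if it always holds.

Check active ∧ low_ink ∨ ¬error at each position in order: 0 ✓, 1 ✓, 2 ✓.
At position 3 the labels are {done, error, low_ink}, so active ∧ low_ink ∨ ¬error is false there. This is the first violation.

3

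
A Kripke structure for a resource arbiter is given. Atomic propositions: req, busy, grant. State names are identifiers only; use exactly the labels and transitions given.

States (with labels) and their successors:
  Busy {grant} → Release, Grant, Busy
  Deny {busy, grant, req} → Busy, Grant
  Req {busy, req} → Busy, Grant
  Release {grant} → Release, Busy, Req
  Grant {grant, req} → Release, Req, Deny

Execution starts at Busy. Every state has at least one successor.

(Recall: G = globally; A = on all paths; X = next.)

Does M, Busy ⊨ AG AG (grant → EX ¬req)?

Satisfied

States satisfying AG (grant → EX ¬req): {Busy, Deny, Req, Release, Grant}.
States satisfying AG AG (grant → EX ¬req): {Busy, Deny, Req, Release, Grant}.
Every state reachable from Busy satisfies AG (grant → EX ¬req).
Busy ∈ Sat(AG AG (grant → EX ¬req)).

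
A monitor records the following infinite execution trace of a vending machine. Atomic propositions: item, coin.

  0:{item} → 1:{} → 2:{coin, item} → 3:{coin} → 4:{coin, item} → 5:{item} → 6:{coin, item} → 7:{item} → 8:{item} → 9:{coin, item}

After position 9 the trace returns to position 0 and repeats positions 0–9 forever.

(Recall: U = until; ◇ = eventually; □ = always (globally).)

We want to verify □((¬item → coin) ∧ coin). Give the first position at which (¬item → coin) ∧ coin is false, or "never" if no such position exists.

At position 0 the labels are {item}, so (¬item → coin) ∧ coin is false there. This is the first violation.

0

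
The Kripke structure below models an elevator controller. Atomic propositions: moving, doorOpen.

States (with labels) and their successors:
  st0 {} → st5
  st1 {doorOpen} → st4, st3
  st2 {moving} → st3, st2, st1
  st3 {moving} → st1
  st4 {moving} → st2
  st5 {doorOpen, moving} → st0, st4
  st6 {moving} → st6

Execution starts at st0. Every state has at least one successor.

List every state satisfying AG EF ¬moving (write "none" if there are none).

States satisfying EF ¬moving: {st0, st1, st2, st3, st4, st5}.
States satisfying AG EF ¬moving: {st0, st1, st2, st3, st4, st5}.

{st0, st1, st2, st3, st4, st5}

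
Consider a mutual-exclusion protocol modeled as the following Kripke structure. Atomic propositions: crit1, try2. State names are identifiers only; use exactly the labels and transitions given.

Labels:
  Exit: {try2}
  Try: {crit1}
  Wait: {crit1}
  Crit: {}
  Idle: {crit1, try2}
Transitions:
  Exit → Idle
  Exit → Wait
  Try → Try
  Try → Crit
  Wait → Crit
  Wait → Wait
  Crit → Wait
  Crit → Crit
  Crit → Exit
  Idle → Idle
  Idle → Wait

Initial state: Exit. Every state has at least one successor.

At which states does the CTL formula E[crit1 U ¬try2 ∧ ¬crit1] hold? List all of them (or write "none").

States satisfying crit1: {Try, Wait, Idle}.
States satisfying ¬try2 ∧ ¬crit1: {Crit}.
States satisfying E[crit1 U ¬try2 ∧ ¬crit1]: {Try, Wait, Crit, Idle}.

{Try, Wait, Crit, Idle}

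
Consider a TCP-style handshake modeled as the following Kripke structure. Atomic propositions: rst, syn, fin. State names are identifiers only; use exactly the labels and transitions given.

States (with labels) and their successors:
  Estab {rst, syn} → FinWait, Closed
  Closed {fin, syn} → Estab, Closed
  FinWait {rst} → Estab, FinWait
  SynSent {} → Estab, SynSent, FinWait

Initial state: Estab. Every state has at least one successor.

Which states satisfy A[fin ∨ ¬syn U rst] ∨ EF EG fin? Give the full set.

States satisfying fin ∨ ¬syn: {Closed, FinWait, SynSent}.
States satisfying rst: {Estab, FinWait}.
States satisfying A[fin ∨ ¬syn U rst]: {Estab, FinWait}.
States satisfying EG fin: {Closed}.
States satisfying EF EG fin: {Estab, Closed, FinWait, SynSent}.
States satisfying A[fin ∨ ¬syn U rst] ∨ EF EG fin: {Estab, Closed, FinWait, SynSent}.

{Estab, Closed, FinWait, SynSent}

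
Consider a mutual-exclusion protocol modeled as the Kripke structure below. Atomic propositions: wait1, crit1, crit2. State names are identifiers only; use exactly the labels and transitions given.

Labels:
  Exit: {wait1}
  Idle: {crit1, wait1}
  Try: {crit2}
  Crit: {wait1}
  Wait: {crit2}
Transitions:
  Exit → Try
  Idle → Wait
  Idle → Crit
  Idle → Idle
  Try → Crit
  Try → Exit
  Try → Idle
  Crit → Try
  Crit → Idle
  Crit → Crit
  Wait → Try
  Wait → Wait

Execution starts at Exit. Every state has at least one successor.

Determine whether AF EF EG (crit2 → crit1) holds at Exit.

Satisfied

States satisfying EF EG (crit2 → crit1): {Exit, Idle, Try, Crit, Wait}.
States satisfying AF EF EG (crit2 → crit1): {Exit, Idle, Try, Crit, Wait}.
Exit ∈ Sat(AF EF EG (crit2 → crit1)).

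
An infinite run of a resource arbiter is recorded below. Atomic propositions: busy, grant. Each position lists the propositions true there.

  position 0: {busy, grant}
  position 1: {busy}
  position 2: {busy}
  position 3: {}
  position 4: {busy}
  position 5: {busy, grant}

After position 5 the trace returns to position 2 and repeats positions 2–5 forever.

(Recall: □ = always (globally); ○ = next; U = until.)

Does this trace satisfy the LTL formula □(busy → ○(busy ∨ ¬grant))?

Yes

busy → ○(busy ∨ ¬grant) holds at every position 0..5, and those are all positions ever visited, so □(busy → ○(busy ∨ ¬grant)) holds.
Positions where busy holds: 0, 1, 2, 4, 5.
Check ○(busy ∨ ¬grant) at each: 0→ok, 1→ok, 2→ok, 4→ok, 5→ok.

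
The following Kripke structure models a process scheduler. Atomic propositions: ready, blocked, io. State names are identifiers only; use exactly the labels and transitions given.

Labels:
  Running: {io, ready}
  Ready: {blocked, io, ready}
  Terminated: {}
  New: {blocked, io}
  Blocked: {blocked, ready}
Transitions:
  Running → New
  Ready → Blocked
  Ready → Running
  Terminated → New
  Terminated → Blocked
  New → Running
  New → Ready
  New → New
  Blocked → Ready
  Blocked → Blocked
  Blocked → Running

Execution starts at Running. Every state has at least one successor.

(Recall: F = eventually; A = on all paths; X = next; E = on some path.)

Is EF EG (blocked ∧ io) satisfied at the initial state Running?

States satisfying EG (blocked ∧ io): {New}.
States satisfying EF EG (blocked ∧ io): {Running, Ready, Terminated, New, Blocked}.
Some path from Running reaches a state where EG (blocked ∧ io) holds.
Running ∈ Sat(EF EG (blocked ∧ io)).

Holds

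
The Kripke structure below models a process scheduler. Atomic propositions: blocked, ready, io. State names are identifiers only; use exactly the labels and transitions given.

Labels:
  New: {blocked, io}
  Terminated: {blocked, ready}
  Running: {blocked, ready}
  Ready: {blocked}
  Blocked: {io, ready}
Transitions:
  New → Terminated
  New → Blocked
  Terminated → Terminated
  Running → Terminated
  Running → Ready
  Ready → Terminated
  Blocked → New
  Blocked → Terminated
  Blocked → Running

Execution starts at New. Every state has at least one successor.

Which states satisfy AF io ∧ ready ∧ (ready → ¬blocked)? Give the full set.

{Blocked}

States satisfying io: {New, Blocked}.
States satisfying AF io: {New, Blocked}.
States satisfying ¬blocked: {Blocked}.
States satisfying ready → ¬blocked: {New, Ready, Blocked}.
States satisfying ready ∧ (ready → ¬blocked): {Blocked}.
States satisfying AF io ∧ ready ∧ (ready → ¬blocked): {Blocked}.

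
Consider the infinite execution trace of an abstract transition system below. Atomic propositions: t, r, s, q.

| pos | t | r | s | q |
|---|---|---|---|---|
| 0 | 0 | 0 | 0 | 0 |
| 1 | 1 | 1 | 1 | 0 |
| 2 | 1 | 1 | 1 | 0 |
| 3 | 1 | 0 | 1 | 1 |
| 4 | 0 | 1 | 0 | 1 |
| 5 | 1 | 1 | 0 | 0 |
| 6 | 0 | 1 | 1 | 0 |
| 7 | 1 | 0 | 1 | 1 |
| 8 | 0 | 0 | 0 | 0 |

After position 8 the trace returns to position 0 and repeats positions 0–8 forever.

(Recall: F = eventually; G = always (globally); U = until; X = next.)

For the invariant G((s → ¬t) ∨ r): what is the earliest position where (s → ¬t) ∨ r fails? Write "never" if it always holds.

3

Check (s → ¬t) ∨ r at each position in order: 0 ✓, 1 ✓, 2 ✓.
At position 3 the labels are {q, s, t}, so (s → ¬t) ∨ r is false there. This is the first violation.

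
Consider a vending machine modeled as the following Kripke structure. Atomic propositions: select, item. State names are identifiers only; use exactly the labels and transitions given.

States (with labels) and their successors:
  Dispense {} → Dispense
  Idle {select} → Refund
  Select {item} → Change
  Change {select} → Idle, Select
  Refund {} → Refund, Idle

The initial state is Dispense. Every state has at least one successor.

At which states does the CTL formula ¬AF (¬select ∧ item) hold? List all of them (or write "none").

{Dispense, Idle, Change, Refund}

States satisfying ¬select ∧ item: {Select}.
States satisfying AF (¬select ∧ item): {Select}.
States satisfying ¬AF (¬select ∧ item): {Dispense, Idle, Change, Refund}.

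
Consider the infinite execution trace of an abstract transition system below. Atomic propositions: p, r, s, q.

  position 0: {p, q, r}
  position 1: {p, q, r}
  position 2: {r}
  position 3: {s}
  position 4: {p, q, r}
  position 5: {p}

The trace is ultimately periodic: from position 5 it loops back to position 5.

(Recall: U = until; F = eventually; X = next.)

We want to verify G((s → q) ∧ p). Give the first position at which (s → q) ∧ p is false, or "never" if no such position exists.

2

Check (s → q) ∧ p at each position in order: 0 ✓, 1 ✓.
At position 2 the labels are {r}, so (s → q) ∧ p is false there. This is the first violation.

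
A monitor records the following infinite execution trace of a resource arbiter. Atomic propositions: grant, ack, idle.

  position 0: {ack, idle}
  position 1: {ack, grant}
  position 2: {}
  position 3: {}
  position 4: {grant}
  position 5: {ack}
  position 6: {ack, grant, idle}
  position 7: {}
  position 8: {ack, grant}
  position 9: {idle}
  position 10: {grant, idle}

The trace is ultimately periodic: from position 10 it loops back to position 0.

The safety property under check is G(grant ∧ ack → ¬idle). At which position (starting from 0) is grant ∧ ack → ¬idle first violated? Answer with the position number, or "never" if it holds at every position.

Check grant ∧ ack → ¬idle at each position in order: 0 ✓, 1 ✓, 2 ✓, 3 ✓, 4 ✓, 5 ✓.
At position 6 the labels are {ack, grant, idle}, so grant ∧ ack → ¬idle is false there. This is the first violation.

6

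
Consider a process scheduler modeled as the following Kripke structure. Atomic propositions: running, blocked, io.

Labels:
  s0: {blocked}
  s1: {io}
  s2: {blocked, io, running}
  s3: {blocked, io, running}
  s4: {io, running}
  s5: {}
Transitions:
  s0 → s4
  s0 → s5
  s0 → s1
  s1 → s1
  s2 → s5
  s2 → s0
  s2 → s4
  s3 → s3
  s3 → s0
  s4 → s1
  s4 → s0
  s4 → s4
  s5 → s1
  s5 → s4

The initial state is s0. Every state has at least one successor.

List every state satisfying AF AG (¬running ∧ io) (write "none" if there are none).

States satisfying AG (¬running ∧ io): {s1}.
States satisfying AF AG (¬running ∧ io): {s1}.

{s1}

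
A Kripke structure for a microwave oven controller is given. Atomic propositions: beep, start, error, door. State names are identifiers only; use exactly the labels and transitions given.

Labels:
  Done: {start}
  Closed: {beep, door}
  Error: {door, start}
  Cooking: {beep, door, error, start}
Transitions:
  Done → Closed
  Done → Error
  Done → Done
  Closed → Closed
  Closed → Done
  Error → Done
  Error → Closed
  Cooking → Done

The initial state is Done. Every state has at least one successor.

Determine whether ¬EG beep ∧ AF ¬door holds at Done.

Satisfied

States satisfying beep: {Closed, Cooking}.
States satisfying EG beep: {Closed}.
States satisfying ¬EG beep: {Done, Error, Cooking}.
States satisfying ¬door: {Done}.
States satisfying AF ¬door: {Done, Cooking}.
States satisfying ¬EG beep ∧ AF ¬door: {Done, Cooking}.
Done ∈ Sat(¬EG beep ∧ AF ¬door).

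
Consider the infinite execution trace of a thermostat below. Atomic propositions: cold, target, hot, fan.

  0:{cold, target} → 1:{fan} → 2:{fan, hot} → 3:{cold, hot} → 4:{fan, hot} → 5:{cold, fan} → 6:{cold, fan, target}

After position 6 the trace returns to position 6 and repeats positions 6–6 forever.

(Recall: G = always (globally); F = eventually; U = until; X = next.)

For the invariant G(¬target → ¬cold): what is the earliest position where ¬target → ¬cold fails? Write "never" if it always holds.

Check ¬target → ¬cold at each position in order: 0 ✓, 1 ✓, 2 ✓.
At position 3 the labels are {cold, hot}, so ¬target → ¬cold is false there. This is the first violation.

3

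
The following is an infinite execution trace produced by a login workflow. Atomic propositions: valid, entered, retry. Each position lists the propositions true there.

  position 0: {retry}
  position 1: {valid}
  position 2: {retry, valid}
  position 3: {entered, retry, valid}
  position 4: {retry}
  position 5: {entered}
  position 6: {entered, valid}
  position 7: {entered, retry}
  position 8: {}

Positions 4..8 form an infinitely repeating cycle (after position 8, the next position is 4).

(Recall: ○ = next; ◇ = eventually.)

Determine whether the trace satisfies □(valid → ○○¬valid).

Does not hold

valid → ○○¬valid must hold at every position from 0 onward. It fails at position 1, so □(valid → ○○¬valid) is false.
Positions where valid holds: 1, 2, 3, 6.
Check ○○¬valid at each: 1→fails, 2→ok, 3→ok, 6→ok.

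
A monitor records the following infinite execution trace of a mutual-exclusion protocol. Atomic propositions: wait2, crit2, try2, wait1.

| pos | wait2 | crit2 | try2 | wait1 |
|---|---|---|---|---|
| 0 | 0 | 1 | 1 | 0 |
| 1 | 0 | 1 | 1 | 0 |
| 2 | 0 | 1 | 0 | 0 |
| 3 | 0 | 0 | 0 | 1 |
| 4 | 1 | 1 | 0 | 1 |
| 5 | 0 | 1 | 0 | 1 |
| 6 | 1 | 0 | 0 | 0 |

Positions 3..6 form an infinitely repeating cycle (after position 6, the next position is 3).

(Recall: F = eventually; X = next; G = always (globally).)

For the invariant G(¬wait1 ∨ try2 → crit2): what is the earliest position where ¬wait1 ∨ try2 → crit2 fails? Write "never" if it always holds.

6

Check ¬wait1 ∨ try2 → crit2 at each position in order: 0 ✓, 1 ✓, 2 ✓, 3 ✓, 4 ✓, 5 ✓.
At position 6 the labels are {wait2}, so ¬wait1 ∨ try2 → crit2 is false there. This is the first violation.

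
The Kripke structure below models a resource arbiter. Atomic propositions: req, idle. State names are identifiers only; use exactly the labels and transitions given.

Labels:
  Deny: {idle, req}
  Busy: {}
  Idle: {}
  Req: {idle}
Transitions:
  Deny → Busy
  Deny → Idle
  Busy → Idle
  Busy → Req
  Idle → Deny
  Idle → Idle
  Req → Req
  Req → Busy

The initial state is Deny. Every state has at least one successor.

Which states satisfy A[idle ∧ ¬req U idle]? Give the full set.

{Deny, Req}

States satisfying idle ∧ ¬req: {Req}.
States satisfying idle: {Deny, Req}.
States satisfying A[idle ∧ ¬req U idle]: {Deny, Req}.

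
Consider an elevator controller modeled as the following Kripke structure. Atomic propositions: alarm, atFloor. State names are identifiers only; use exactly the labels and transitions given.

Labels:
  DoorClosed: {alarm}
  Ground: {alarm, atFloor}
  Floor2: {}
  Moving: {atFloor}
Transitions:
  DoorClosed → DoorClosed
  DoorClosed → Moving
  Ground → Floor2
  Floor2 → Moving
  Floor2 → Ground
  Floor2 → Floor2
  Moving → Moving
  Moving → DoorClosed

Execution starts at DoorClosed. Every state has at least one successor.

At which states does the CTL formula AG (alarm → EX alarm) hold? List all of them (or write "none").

{DoorClosed, Moving}

States satisfying alarm → EX alarm: {DoorClosed, Floor2, Moving}.
States satisfying AG (alarm → EX alarm): {DoorClosed, Moving}.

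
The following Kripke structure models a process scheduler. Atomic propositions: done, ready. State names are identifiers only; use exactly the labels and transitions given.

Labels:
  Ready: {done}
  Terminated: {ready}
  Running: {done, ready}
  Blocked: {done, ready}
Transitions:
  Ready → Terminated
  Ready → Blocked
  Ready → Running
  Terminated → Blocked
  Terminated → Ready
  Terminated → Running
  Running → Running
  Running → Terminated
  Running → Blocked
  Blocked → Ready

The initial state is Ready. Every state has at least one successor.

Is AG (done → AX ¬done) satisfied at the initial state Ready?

States satisfying done → AX ¬done: {Terminated}.
States satisfying AG (done → AX ¬done): ∅.
Blocked is reachable from Ready and violates done → AX ¬done, so AG fails at Ready.
Ready ∉ Sat(AG (done → AX ¬done)).

No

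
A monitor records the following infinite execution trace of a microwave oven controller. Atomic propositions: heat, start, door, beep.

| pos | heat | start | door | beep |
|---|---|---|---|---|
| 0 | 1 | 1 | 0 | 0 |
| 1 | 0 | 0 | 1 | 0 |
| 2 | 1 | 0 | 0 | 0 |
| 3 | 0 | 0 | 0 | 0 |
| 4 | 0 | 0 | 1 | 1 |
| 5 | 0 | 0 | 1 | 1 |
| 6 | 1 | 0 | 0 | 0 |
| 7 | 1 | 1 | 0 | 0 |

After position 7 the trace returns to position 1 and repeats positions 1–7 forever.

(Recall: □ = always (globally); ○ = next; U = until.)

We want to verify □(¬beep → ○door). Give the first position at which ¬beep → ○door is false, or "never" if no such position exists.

1

Check ¬beep → ○door at each position in order: 0 ✓.
At position 1 the labels are {door} and the next position 2 has {heat}, so ¬beep → ○door is false there. This is the first violation.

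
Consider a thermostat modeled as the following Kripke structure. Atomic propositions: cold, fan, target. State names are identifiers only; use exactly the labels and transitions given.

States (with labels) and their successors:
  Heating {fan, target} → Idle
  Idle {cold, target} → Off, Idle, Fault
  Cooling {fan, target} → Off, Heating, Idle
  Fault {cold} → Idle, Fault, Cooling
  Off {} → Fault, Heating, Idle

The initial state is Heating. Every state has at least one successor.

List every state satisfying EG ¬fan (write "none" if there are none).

States satisfying ¬fan: {Idle, Fault, Off}.
States satisfying EG ¬fan: {Idle, Fault, Off}.

{Idle, Fault, Off}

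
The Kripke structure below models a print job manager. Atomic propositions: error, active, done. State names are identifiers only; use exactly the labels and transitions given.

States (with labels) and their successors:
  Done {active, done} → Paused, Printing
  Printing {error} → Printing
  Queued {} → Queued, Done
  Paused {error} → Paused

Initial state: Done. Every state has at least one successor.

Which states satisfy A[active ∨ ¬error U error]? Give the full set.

States satisfying active ∨ ¬error: {Done, Queued}.
States satisfying error: {Printing, Paused}.
States satisfying A[active ∨ ¬error U error]: {Done, Printing, Paused}.

{Done, Printing, Paused}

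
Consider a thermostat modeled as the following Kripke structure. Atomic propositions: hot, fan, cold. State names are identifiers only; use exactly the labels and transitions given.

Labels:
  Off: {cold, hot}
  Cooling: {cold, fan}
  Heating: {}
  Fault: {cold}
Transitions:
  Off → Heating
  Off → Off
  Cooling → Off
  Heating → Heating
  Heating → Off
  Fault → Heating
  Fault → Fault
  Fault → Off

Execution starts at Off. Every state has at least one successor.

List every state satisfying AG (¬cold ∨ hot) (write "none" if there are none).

States satisfying ¬cold ∨ hot: {Off, Heating}.
States satisfying AG (¬cold ∨ hot): {Off, Heating}.

{Off, Heating}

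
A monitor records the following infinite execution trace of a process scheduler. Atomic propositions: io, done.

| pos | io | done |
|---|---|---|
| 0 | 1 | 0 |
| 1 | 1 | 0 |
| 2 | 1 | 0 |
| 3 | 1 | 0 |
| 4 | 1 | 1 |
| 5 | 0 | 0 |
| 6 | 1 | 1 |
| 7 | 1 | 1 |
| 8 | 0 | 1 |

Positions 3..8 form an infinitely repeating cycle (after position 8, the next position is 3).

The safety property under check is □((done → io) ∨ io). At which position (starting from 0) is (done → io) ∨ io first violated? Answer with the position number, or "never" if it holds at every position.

Check (done → io) ∨ io at each position in order: 0 ✓, 1 ✓, 2 ✓, 3 ✓, 4 ✓, 5 ✓, 6 ✓, 7 ✓.
At position 8 the labels are {done}, so (done → io) ∨ io is false there. This is the first violation.

8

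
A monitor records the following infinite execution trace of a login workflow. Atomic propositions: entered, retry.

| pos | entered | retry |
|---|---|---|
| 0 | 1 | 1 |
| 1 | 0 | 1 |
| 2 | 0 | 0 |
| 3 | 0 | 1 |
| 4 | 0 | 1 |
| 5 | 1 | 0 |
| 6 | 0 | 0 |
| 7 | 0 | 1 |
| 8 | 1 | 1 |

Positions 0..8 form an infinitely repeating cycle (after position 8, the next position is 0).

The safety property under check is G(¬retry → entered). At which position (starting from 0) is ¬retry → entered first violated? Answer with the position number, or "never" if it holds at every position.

2

Check ¬retry → entered at each position in order: 0 ✓, 1 ✓.
At position 2 the labels are {}, so ¬retry → entered is false there. This is the first violation.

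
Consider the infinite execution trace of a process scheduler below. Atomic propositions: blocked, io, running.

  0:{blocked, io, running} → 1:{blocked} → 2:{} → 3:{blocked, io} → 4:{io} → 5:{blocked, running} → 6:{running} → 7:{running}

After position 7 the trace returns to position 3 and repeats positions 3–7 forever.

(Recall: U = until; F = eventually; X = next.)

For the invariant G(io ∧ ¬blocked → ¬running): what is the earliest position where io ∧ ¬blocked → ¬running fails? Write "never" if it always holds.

io ∧ ¬blocked → ¬running holds at every position 0..7, and those are all the positions the trace ever visits, so the invariant G(io ∧ ¬blocked → ¬running) is never violated.

never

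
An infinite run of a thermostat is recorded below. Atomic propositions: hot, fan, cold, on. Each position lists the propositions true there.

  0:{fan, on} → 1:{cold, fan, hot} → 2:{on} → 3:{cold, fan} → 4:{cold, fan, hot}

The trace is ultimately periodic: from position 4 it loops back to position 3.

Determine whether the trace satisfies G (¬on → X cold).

Does not hold

¬on → X cold must hold at every position from 0 onward. It fails at position 1, so G (¬on → X cold) is false.
Positions where ¬on holds: 1, 3, 4.
Check X cold at each: 1→fails, 3→ok, 4→ok.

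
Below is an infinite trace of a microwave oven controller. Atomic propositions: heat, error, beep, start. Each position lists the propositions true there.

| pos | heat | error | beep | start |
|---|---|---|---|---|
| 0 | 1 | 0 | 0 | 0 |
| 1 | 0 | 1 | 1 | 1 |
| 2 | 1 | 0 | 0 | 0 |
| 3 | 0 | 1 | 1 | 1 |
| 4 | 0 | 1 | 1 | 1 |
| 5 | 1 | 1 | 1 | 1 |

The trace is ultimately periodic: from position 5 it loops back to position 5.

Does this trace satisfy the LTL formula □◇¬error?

No

◇¬error must hold at every position from 0 onward. It fails at position 3, so □◇¬error is false.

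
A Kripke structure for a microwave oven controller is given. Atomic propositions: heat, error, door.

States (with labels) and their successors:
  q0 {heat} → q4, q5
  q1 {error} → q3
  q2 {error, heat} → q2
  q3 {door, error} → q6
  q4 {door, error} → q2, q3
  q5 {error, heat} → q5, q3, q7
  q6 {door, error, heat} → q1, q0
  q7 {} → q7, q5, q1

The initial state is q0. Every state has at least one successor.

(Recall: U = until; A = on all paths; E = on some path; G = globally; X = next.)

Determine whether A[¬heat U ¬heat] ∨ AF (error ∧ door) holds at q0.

States satisfying ¬heat: {q1, q3, q4, q7}.
States satisfying A[¬heat U ¬heat]: {q1, q3, q4, q7}.
States satisfying error ∧ door: {q3, q4, q6}.
States satisfying AF (error ∧ door): {q1, q3, q4, q6}.
States satisfying A[¬heat U ¬heat] ∨ AF (error ∧ door): {q1, q3, q4, q6, q7}.
q0 ∉ Sat(A[¬heat U ¬heat] ∨ AF (error ∧ door)).

No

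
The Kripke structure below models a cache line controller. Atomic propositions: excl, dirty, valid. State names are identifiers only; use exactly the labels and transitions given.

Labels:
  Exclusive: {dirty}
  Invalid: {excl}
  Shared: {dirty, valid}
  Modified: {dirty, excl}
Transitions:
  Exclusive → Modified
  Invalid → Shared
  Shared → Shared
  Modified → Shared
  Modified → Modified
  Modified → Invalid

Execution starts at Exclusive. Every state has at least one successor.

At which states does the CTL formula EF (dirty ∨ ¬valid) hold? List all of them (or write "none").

States satisfying dirty ∨ ¬valid: {Exclusive, Invalid, Shared, Modified}.
States satisfying EF (dirty ∨ ¬valid): {Exclusive, Invalid, Shared, Modified}.

{Exclusive, Invalid, Shared, Modified}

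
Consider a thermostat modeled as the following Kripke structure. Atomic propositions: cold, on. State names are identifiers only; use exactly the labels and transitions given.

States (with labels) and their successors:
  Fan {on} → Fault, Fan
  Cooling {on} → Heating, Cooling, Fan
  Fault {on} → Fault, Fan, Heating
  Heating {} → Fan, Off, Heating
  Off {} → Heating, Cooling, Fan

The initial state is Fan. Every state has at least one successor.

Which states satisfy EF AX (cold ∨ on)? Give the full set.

States satisfying AX (cold ∨ on): {Fan}.
States satisfying EF AX (cold ∨ on): {Fan, Cooling, Fault, Heating, Off}.

{Fan, Cooling, Fault, Heating, Off}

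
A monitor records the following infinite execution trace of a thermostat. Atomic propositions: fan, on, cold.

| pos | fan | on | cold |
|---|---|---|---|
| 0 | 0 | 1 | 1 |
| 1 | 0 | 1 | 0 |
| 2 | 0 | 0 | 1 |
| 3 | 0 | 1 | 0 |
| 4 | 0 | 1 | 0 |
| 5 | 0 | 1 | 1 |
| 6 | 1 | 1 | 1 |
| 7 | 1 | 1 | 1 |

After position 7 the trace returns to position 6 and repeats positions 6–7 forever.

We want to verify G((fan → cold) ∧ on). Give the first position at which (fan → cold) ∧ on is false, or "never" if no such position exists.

2

Check (fan → cold) ∧ on at each position in order: 0 ✓, 1 ✓.
At position 2 the labels are {cold}, so (fan → cold) ∧ on is false there. This is the first violation.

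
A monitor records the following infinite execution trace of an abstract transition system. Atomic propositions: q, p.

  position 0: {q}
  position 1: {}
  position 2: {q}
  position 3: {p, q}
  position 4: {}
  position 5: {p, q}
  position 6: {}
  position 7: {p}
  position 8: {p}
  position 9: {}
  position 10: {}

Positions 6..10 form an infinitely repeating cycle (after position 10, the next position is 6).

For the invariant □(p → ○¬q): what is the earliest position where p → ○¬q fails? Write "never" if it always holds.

p → ○¬q holds at every position 0..10, and those are all the positions the trace ever visits, so the invariant □(p → ○¬q) is never violated.

never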